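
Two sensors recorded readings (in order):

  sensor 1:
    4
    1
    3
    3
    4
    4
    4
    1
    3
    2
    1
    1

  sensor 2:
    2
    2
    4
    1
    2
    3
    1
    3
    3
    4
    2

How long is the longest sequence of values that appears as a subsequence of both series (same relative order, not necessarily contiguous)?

Let dp[i][j] be the LCS length of the first i values of sensor 1 and the first j values of sensor 2. dp[i][j] = dp[i-1][j-1]+1 when the i-th and j-th values match, else max(dp[i-1][j], dp[i][j-1]).
    ·  2  2  4  1  2  3  1  3  3  4  2
 ·  0  0  0  0  0  0  0  0  0  0  0  0
 4  0  0  0  1  1  1  1  1  1  1  1  1
 1  0  0  0  1  2  2  2  2  2  2  2  2
 3  0  0  0  1  2  2  3  3  3  3  3  3
 3  0  0  0  1  2  2  3  3  4  4  4  4
 4  0  0  0  1  2  2  3  3  4  4  5  5
 4  0  0  0  1  2  2  3  3  4  4  5  5
 4  0  0  0  1  2  2  3  3  4  4  5  5
 1  0  0  0  1  2  2  3  4  4  4  5  5
 3  0  0  0  1  2  2  3  4  5  5  5  5
 2  0  1  1  1  2  3  3  4  5  5  5  6
 1  0  1  1  1  2  3  3  4  5  5  5  6
 1  0  1  1  1  2  3  3  4  5  5  5  6
dp[12][11] = 6. One LCS (by backtracking along matches): 4, 1, 3, 3, 4, 2.

6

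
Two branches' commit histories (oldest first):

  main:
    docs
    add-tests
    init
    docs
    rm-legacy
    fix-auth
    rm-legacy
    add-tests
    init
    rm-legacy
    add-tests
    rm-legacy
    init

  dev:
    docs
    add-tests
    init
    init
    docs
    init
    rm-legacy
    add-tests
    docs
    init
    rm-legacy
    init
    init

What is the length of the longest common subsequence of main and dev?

One common subsequence of length 9: docs (main #1, dev #1), add-tests (main #2, dev #2), init (main #3, dev #4), docs (main #4, dev #5), rm-legacy (main #7, dev #7), add-tests (main #8, dev #8), init (main #9, dev #10), rm-legacy (main #10, dev #11), init (main #13, dev #13). dp[13][13] = 9 confirms this is the maximum.

9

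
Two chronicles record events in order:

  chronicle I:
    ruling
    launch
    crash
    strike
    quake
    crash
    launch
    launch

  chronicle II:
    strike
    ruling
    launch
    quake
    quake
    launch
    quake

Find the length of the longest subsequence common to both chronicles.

Pick ruling [1,2], launch [2,3], quake [5,5], launch [7,6]; all 4 events appear in both, in order. The LCS DP gives dp[8][7] = 4, so this is optimal.

4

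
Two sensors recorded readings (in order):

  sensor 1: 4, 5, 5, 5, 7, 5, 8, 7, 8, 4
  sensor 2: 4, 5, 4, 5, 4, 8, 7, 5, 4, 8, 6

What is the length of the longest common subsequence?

Let dp[i][j] be the LCS length of the first i values of sensor 1 and the first j values of sensor 2. dp[i][j] = dp[i-1][j-1]+1 when the i-th and j-th values match, else max(dp[i-1][j], dp[i][j-1]).
    ·  4  5  4  5  4  8  7  5  4  8  6
 ·  0  0  0  0  0  0  0  0  0  0  0  0
 4  0  1  1  1  1  1  1  1  1  1  1  1
 5  0  1  2  2  2  2  2  2  2  2  2  2
 5  0  1  2  2  3  3  3  3  3  3  3  3
 5  0  1  2  2  3  3  3  3  4  4  4  4
 7  0  1  2  2  3  3  3  4  4  4  4  4
 5  0  1  2  2  3  3  3  4  5  5  5  5
 8  0  1  2  2  3  3  4  4  5  5  6  6
 7  0  1  2  2  3  3  4  5  5  5  6  6
 8  0  1  2  2  3  3  4  5  5  5  6  6
 4  0  1  2  3  3  4  4  5  5  6  6  6
dp[10][11] = 6. One LCS (by backtracking along matches): 4, 5, 5, 7, 5, 8.

6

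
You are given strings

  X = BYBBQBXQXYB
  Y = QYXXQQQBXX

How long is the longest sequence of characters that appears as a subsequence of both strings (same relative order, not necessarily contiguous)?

Match Y [2,2], Q [5,7], B [6,8], X [7,9], X [9,10] — 5 characters in the same relative order in both. The LCS DP gives dp[11][10] = 5, so this is optimal.

5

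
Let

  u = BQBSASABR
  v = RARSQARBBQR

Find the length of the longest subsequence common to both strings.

5

One common subsequence of length 5: A at u[5]=v[2], then S at u[6]=v[4], then A at u[7]=v[6], then B at u[8]=v[9], then R at u[9]=v[11]. dp[9][11] = 5 confirms this is the maximum.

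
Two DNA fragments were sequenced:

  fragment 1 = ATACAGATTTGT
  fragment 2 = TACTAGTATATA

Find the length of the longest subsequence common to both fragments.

Let dp[i][j] be the LCS length of the first i bases of fragment 1 and the first j bases of fragment 2. dp[i][j] = dp[i-1][j-1]+1 when the i-th and j-th bases match, else max(dp[i-1][j], dp[i][j-1]).
    ·  T  A  C  T  A  G  T  A  T  A  T  A
 ·  0  0  0  0  0  0  0  0  0  0  0  0  0
 A  0  0  1  1  1  1  1  1  1  1  1  1  1
 T  0  1  1  1  2  2  2  2  2  2  2  2  2
 A  0  1  2  2  2  3  3  3  3  3  3  3  3
 C  0  1  2  3  3  3  3  3  3  3  3  3  3
 A  0  1  2  3  3  4  4  4  4  4  4  4  4
 G  0  1  2  3  3  4  5  5  5  5  5  5  5
 A  0  1  2  3  3  4  5  5  6  6  6  6  6
 T  0  1  2  3  4  4  5  6  6  7  7  7  7
 T  0  1  2  3  4  4  5  6  6  7  7  8  8
 T  0  1  2  3  4  4  5  6  6  7  7  8  8
 G  0  1  2  3  4  4  5  6  6  7  7  8  8
 T  0  1  2  3  4  4  5  6  6  7  7  8  8
dp[12][12] = 8. One LCS (by backtracking along matches): TACAGATT.

8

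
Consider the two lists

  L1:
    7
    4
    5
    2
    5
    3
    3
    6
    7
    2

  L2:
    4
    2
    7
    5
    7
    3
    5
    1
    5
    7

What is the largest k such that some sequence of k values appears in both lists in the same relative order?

5

Let dp[i][j] be the LCS length of the first i values of L1 and the first j values of L2. dp[i][j] = dp[i-1][j-1]+1 when the i-th and j-th values match, else max(dp[i-1][j], dp[i][j-1]).
    ·  4  2  7  5  7  3  5  1  5  7
 ·  0  0  0  0  0  0  0  0  0  0  0
 7  0  0  0  1  1  1  1  1  1  1  1
 4  0  1  1  1  1  1  1  1  1  1  1
 5  0  1  1  1  2  2  2  2  2  2  2
 2  0  1  2  2  2  2  2  2  2  2  2
 5  0  1  2  2  3  3  3  3  3  3  3
 3  0  1  2  2  3  3  4  4  4  4  4
 3  0  1  2  2  3  3  4  4  4  4  4
 6  0  1  2  2  3  3  4  4  4  4  4
 7  0  1  2  3  3  4  4  4  4  4  5
 2  0  1  2  3  3  4  4  4  4  4  5
dp[10][10] = 5. One LCS (by backtracking along matches): 4, 2, 5, 3, 7.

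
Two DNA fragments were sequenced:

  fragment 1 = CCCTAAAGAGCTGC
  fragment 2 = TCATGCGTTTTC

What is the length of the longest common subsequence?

Match C (fragment 1 #1, fragment 2 #2), T (fragment 1 #4, fragment 2 #4), G (fragment 1 #8, fragment 2 #5), G (fragment 1 #10, fragment 2 #7), T (fragment 1 #12, fragment 2 #11), C (fragment 1 #14, fragment 2 #12) — 6 bases in the same relative order in both. The LCS DP gives dp[14][12] = 6, so this is optimal.

6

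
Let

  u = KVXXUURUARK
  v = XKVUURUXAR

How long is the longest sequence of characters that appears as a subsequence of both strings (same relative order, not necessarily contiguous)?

Match K (u #1, v #2), then V (u #2, v #3), then U (u #5, v #4), then U (u #6, v #5), then R (u #7, v #6), then U (u #8, v #7), then A (u #9, v #9), then R (u #10, v #10) — 8 characters in the same relative order in both. The LCS DP gives dp[11][10] = 8, so this is optimal.

8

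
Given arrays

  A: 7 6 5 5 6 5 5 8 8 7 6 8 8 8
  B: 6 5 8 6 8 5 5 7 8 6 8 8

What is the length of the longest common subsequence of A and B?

9

One common subsequence of length 9: 6 [2,1], then 5 [3,2], then 6 [5,4], then 5 [6,6], then 5 [7,7], then 8 [9,9], then 6 [11,10], then 8 [13,11], then 8 [14,12]. The LCS DP gives dp[14][12] = 9, so this is optimal.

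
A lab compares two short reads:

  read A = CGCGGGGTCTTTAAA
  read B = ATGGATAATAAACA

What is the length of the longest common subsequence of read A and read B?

Match G [2,3], then G [4,4], then T [8,6], then T [10,9], then A [13,11], then A [14,12], then A [15,14] — 7 bases in the same relative order in both. Since dp[15][14] = 7, nothing longer is possible.

7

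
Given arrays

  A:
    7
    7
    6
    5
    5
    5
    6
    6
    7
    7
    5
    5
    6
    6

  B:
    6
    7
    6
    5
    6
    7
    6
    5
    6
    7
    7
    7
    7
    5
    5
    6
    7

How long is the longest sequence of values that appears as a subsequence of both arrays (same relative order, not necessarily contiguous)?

10

Taking 7 [1,2] → 7 [2,6] → 6 [3,7] → 5 [6,8] → 6 [7,9] → 7 [9,12] → 7 [10,13] → 5 [11,14] → 5 [12,15] → 6 [13,16] gives a common subsequence of length 10. dp[14][17] = 10 confirms this is the maximum.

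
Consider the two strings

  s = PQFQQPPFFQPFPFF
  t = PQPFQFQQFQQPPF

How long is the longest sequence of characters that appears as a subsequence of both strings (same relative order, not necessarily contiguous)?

10

Taking P at s[1]=t[3], Q at s[2]=t[5], F at s[3]=t[6], Q at s[4]=t[7], Q at s[5]=t[8], F at s[8]=t[9], Q at s[10]=t[11], P at s[11]=t[12], P at s[13]=t[13], F at s[15]=t[14] gives a common subsequence of length 10, and the DP table's final entry dp[15][14] is also 10, so no common subsequence is longer.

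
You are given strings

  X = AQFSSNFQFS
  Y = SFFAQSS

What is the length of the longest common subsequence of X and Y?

Let dp[i][j] be the LCS length of the first i characters of X and the first j characters of Y. dp[i][j] = dp[i-1][j-1]+1 when the i-th and j-th characters match, else max(dp[i-1][j], dp[i][j-1]).
    ·  S  F  F  A  Q  S  S
 ·  0  0  0  0  0  0  0  0
 A  0  0  0  0  1  1  1  1
 Q  0  0  0  0  1  2  2  2
 F  0  0  1  1  1  2  2  2
 S  0  1  1  1  1  2  3  3
 S  0  1  1  1  1  2  3  4
 N  0  1  1  1  1  2  3  4
 F  0  1  2  2  2  2  3  4
 Q  0  1  2  2  2  3  3  4
 F  0  1  2  3  3  3  3  4
 S  0  1  2  3  3  3  4  4
dp[10][7] = 4. One LCS (by backtracking along matches): AQSS.

4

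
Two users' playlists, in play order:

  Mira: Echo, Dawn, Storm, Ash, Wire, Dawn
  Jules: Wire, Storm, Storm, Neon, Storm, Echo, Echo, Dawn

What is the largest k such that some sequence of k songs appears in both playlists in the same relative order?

2

Pick Echo at Mira[1]=Jules[7], then Dawn at Mira[6]=Jules[8]; all 2 songs appear in both, in order. Since dp[6][8] = 2, nothing longer is possible.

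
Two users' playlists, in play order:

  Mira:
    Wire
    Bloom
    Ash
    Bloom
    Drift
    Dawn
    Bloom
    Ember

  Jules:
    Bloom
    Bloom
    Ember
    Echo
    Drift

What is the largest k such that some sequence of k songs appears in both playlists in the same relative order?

3

One common subsequence of length 3: Bloom (Mira #2, Jules #1), then Bloom (Mira #4, Jules #2), then Drift (Mira #5, Jules #5). dp[8][5] = 3 confirms this is the maximum.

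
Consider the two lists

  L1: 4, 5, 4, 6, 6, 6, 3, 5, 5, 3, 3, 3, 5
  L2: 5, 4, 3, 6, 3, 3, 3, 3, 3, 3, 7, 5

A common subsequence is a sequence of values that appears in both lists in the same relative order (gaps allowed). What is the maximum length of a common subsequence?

Match 5 (L1 #2, L2 #1), then 4 (L1 #3, L2 #2), then 6 (L1 #4, L2 #4), then 3 (L1 #7, L2 #7), then 3 (L1 #10, L2 #8), then 3 (L1 #11, L2 #9), then 3 (L1 #12, L2 #10), then 5 (L1 #13, L2 #12) — 8 values in the same relative order in both, and the DP table's final entry dp[13][12] is also 8, so no common subsequence is longer.

8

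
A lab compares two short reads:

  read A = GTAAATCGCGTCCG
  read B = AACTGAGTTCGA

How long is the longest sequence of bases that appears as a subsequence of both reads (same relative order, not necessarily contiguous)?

Match A [3,1], then A [4,2], then T [6,4], then G [8,5], then G [10,7], then T [11,9], then C [13,10], then G [14,11] — 8 bases in the same relative order in both. Since dp[14][12] = 8, nothing longer is possible.

8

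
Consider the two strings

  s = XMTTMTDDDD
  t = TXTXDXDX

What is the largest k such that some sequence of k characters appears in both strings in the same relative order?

4

Match X at s[1]=t[2]; then T at s[3]=t[3]; then D at s[7]=t[5]; then D at s[8]=t[7] — 4 characters in the same relative order in both. The LCS DP gives dp[10][8] = 4, so this is optimal.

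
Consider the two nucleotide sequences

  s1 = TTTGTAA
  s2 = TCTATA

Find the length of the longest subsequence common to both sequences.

One common subsequence of length 4: T [1,1], T [2,3], T [5,5], A [7,6]. The LCS DP gives dp[7][6] = 4, so this is optimal.

4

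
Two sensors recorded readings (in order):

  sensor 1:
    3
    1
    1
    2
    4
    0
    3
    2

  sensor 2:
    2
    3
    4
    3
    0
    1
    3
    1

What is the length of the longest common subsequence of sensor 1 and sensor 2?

Match 3 (sensor 1 #1, sensor 2 #2), 4 (sensor 1 #5, sensor 2 #3), 0 (sensor 1 #6, sensor 2 #5), 3 (sensor 1 #7, sensor 2 #7) — 4 values in the same relative order in both. dp[8][8] = 4 confirms this is the maximum.

4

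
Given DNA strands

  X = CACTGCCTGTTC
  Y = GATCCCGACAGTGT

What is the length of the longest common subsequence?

One common subsequence of length 7: C [1,6], A [2,8], C [3,9], G [5,11], T [8,12], G [9,13], T [11,14]. The LCS DP gives dp[12][14] = 7, so this is optimal.

7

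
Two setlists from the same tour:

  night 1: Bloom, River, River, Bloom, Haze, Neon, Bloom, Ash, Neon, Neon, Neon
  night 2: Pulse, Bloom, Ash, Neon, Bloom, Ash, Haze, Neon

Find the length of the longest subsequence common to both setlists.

Pick Bloom at night 1[1]=night 2[2]; then Neon at night 1[6]=night 2[4]; then Bloom at night 1[7]=night 2[5]; then Ash at night 1[8]=night 2[6]; then Neon at night 1[11]=night 2[8]; all 5 songs appear in both, in order, and the DP table's final entry dp[11][8] is also 5, so no common subsequence is longer.

5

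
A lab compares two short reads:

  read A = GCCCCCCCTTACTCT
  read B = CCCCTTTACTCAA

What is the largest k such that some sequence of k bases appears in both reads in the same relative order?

10

Pick C (read A #2, read B #1), then C (read A #3, read B #2), then C (read A #4, read B #3), then C (read A #5, read B #4), then T (read A #9, read B #6), then T (read A #10, read B #7), then A (read A #11, read B #8), then C (read A #12, read B #9), then T (read A #13, read B #10), then C (read A #14, read B #11); all 10 bases appear in both, in order. Since dp[15][13] = 10, nothing longer is possible.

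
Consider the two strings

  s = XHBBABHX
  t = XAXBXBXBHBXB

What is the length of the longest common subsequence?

Taking X at s[1]=t[3], B at s[3]=t[4], B at s[4]=t[6], B at s[6]=t[8], H at s[7]=t[9], X at s[8]=t[11] gives a common subsequence of length 6. The LCS DP gives dp[8][12] = 6, so this is optimal.

6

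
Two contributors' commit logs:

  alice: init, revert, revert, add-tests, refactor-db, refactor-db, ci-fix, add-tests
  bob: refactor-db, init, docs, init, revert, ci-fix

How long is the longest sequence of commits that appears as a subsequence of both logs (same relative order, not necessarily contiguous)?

Taking init at alice[1]=bob[4], then revert at alice[3]=bob[5], then ci-fix at alice[7]=bob[6] gives a common subsequence of length 3. The LCS DP gives dp[8][6] = 3, so this is optimal.

3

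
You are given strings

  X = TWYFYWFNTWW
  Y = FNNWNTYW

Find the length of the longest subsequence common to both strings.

5

One common subsequence of length 5: F at X[4]=Y[1], then W at X[6]=Y[4], then N at X[8]=Y[5], then T at X[9]=Y[6], then W at X[11]=Y[8]. The LCS DP gives dp[11][8] = 5, so this is optimal.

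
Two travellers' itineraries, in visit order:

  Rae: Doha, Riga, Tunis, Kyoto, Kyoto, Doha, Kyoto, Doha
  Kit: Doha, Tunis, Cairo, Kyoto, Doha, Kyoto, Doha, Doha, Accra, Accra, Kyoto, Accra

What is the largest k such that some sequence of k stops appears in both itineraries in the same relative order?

One common subsequence of length 6: Doha [1,1] → Tunis [3,2] → Kyoto [4,4] → Kyoto [5,6] → Doha [6,8] → Kyoto [7,11]. Since dp[8][12] = 6, nothing longer is possible.

6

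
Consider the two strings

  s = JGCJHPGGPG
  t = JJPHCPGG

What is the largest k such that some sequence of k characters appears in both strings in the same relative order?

Let dp[i][j] be the LCS length of the first i characters of s and the first j characters of t. dp[i][j] = dp[i-1][j-1]+1 when the i-th and j-th characters match, else max(dp[i-1][j], dp[i][j-1]).
    ·  J  J  P  H  C  P  G  G
 ·  0  0  0  0  0  0  0  0  0
 J  0  1  1  1  1  1  1  1  1
 G  0  1  1  1  1  1  1  2  2
 C  0  1  1  1  1  2  2  2  2
 J  0  1  2  2  2  2  2  2  2
 H  0  1  2  2  3  3  3  3  3
 P  0  1  2  3  3  3  4  4  4
 G  0  1  2  3  3  3  4  5  5
 G  0  1  2  3  3  3  4  5  6
 P  0  1  2  3  3  3  4  5  6
 G  0  1  2  3  3  3  4  5  6
dp[10][8] = 6. One LCS (by backtracking along matches): JJHPGG.

6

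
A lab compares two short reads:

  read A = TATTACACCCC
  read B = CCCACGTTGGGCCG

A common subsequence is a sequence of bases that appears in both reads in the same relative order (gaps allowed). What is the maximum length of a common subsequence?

One common subsequence of length 5: A (read A #2, read B #4) → T (read A #3, read B #7) → T (read A #4, read B #8) → C (read A #6, read B #12) → C (read A #8, read B #13). dp[11][14] = 5 confirms this is the maximum.

5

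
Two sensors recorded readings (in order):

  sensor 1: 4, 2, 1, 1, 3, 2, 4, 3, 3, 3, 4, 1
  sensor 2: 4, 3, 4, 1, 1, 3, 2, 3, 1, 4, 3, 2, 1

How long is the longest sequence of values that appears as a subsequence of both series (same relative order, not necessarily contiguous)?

Taking 4 [1,3] → 1 [3,4] → 1 [4,5] → 3 [5,6] → 2 [6,7] → 4 [7,10] → 3 [8,11] → 1 [12,13] gives a common subsequence of length 8, and the DP table's final entry dp[12][13] is also 8, so no common subsequence is longer.

8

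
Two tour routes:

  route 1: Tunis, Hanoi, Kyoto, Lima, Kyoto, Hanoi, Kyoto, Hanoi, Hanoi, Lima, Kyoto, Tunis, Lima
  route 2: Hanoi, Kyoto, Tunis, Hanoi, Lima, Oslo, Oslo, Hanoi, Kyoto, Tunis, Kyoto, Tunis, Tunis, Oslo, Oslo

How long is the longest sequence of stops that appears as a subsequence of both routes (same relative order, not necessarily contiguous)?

7

Match Tunis [1,3]; then Hanoi [2,4]; then Lima [4,5]; then Hanoi [6,8]; then Kyoto [7,9]; then Kyoto [11,11]; then Tunis [12,13] — 7 stops in the same relative order in both, and the DP table's final entry dp[13][15] is also 7, so no common subsequence is longer.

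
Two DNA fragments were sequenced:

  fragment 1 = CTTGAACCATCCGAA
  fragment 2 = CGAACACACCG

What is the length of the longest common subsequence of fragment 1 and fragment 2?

10

One common subsequence of length 10: C [1,1], then G [4,2], then A [5,3], then A [6,4], then C [7,5], then C [8,7], then A [9,8], then C [11,9], then C [12,10], then G [13,11]. The LCS DP gives dp[15][11] = 10, so this is optimal.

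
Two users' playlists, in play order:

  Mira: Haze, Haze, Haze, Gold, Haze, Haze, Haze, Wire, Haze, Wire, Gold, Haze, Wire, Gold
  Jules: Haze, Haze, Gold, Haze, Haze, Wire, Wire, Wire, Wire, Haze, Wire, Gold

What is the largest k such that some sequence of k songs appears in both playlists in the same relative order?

Pick Haze at Mira[2]=Jules[1], then Haze at Mira[3]=Jules[2], then Gold at Mira[4]=Jules[3], then Haze at Mira[5]=Jules[4], then Haze at Mira[6]=Jules[5], then Wire at Mira[8]=Jules[8], then Wire at Mira[10]=Jules[9], then Haze at Mira[12]=Jules[10], then Wire at Mira[13]=Jules[11], then Gold at Mira[14]=Jules[12]; all 10 songs appear in both, in order, and the DP table's final entry dp[14][12] is also 10, so no common subsequence is longer.

10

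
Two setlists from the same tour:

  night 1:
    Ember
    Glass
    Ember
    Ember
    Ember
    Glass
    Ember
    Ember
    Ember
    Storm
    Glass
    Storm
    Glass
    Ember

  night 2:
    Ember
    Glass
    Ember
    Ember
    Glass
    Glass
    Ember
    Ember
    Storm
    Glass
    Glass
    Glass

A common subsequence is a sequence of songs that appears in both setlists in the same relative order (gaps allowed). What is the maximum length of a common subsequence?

10

One common subsequence of length 10: Ember at night 1[1]=night 2[1], then Glass at night 1[2]=night 2[2], then Ember at night 1[3]=night 2[3], then Ember at night 1[4]=night 2[4], then Glass at night 1[6]=night 2[6], then Ember at night 1[8]=night 2[7], then Ember at night 1[9]=night 2[8], then Storm at night 1[10]=night 2[9], then Glass at night 1[11]=night 2[11], then Glass at night 1[13]=night 2[12]. The LCS DP gives dp[14][12] = 10, so this is optimal.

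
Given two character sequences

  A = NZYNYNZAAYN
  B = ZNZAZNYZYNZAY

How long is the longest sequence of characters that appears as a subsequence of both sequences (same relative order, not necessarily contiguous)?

Let dp[i][j] be the LCS length of the first i characters of A and the first j characters of B. dp[i][j] = dp[i-1][j-1]+1 when the i-th and j-th characters match, else max(dp[i-1][j], dp[i][j-1]).
    ·  Z  N  Z  A  Z  N  Y  Z  Y  N  Z  A  Y
 ·  0  0  0  0  0  0  0  0  0  0  0  0  0  0
 N  0  0  1  1  1  1  1  1  1  1  1  1  1  1
 Z  0  1  1  2  2  2  2  2  2  2  2  2  2  2
 Y  0  1  1  2  2  2  2  3  3  3  3  3  3  3
 N  0  1  2  2  2  2  3  3  3  3  4  4  4  4
 Y  0  1  2  2  2  2  3  4  4  4  4  4  4  5
 N  0  1  2  2  2  2  3  4  4  4  5  5  5  5
 Z  0  1  2  3  3  3  3  4  5  5  5  6  6  6
 A  0  1  2  3  4  4  4  4  5  5  5  6  7  7
 A  0  1  2  3  4  4  4  4  5  5  5  6  7  7
 Y  0  1  2  3  4  4  4  5  5  6  6  6  7  8
 N  0  1  2  3  4  4  5  5  5  6  7  7  7  8
dp[11][13] = 8. One LCS (by backtracking along matches): NZYYNZAY.

8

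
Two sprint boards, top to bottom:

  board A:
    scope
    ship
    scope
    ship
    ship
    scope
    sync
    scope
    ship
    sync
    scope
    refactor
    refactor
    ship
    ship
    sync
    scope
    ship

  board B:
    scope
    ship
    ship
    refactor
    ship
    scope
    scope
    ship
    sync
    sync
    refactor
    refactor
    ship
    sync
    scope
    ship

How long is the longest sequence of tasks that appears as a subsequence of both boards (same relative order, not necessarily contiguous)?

Taking scope at board A[1]=board B[1], ship at board A[2]=board B[2], ship at board A[4]=board B[3], ship at board A[5]=board B[5], scope at board A[6]=board B[6], scope at board A[8]=board B[7], ship at board A[9]=board B[8], sync at board A[10]=board B[10], refactor at board A[12]=board B[11], refactor at board A[13]=board B[12], ship at board A[15]=board B[13], sync at board A[16]=board B[14], scope at board A[17]=board B[15], ship at board A[18]=board B[16] gives a common subsequence of length 14. Since dp[18][16] = 14, nothing longer is possible.

14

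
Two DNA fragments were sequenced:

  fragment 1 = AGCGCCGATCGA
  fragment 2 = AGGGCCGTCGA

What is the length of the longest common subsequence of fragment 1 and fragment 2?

10

Match A at fragment 1[1]=fragment 2[1]; then G at fragment 1[2]=fragment 2[3]; then G at fragment 1[4]=fragment 2[4]; then C at fragment 1[5]=fragment 2[5]; then C at fragment 1[6]=fragment 2[6]; then G at fragment 1[7]=fragment 2[7]; then T at fragment 1[9]=fragment 2[8]; then C at fragment 1[10]=fragment 2[9]; then G at fragment 1[11]=fragment 2[10]; then A at fragment 1[12]=fragment 2[11] — 10 bases in the same relative order in both, and the DP table's final entry dp[12][11] is also 10, so no common subsequence is longer.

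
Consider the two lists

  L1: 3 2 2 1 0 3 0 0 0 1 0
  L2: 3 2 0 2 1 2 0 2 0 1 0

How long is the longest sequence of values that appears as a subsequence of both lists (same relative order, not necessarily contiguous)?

8

Let dp[i][j] be the LCS length of the first i values of L1 and the first j values of L2. dp[i][j] = dp[i-1][j-1]+1 when the i-th and j-th values match, else max(dp[i-1][j], dp[i][j-1]).
    ·  3  2  0  2  1  2  0  2  0  1  0
 ·  0  0  0  0  0  0  0  0  0  0  0  0
 3  0  1  1  1  1  1  1  1  1  1  1  1
 2  0  1  2  2  2  2  2  2  2  2  2  2
 2  0  1  2  2  3  3  3  3  3  3  3  3
 1  0  1  2  2  3  4  4  4  4  4  4  4
 0  0  1  2  3  3  4  4  5  5  5  5  5
 3  0  1  2  3  3  4  4  5  5  5  5  5
 0  0  1  2  3  3  4  4  5  5  6  6  6
 0  0  1  2  3  3  4  4  5  5  6  6  7
 0  0  1  2  3  3  4  4  5  5  6  6  7
 1  0  1  2  3  3  4  4  5  5  6  7  7
 0  0  1  2  3  3  4  4  5  5  6  7  8
dp[11][11] = 8. One LCS (by backtracking along matches): 3, 2, 2, 1, 0, 0, 1, 0.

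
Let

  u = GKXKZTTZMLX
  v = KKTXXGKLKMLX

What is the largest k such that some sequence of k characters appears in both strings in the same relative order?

6

Pick G at u[1]=v[6] → K at u[2]=v[7] → K at u[4]=v[9] → M at u[9]=v[10] → L at u[10]=v[11] → X at u[11]=v[12]; all 6 characters appear in both, in order. The LCS DP gives dp[11][12] = 6, so this is optimal.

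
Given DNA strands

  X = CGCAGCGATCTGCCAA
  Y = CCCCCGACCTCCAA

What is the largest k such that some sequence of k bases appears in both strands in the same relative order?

11

Pick C (X #1, Y #3), C (X #3, Y #4), C (X #6, Y #5), G (X #7, Y #6), A (X #8, Y #7), C (X #10, Y #9), T (X #11, Y #10), C (X #13, Y #11), C (X #14, Y #12), A (X #15, Y #13), A (X #16, Y #14); all 11 bases appear in both, in order, and the DP table's final entry dp[16][14] is also 11, so no common subsequence is longer.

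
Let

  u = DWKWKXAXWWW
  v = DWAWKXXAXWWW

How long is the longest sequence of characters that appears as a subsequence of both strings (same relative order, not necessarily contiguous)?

Taking D at u[1]=v[1], then W at u[2]=v[2], then W at u[4]=v[4], then K at u[5]=v[5], then X at u[6]=v[7], then A at u[7]=v[8], then X at u[8]=v[9], then W at u[9]=v[10], then W at u[10]=v[11], then W at u[11]=v[12] gives a common subsequence of length 10. dp[11][12] = 10 confirms this is the maximum.

10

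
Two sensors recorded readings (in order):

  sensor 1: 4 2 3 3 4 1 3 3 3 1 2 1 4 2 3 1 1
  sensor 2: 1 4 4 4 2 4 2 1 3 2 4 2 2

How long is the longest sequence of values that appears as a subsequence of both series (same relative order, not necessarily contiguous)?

8

One common subsequence of length 8: 4 [1,4]; then 2 [2,5]; then 4 [5,6]; then 1 [6,8]; then 3 [9,9]; then 2 [11,10]; then 4 [13,11]; then 2 [14,13]. Since dp[17][13] = 8, nothing longer is possible.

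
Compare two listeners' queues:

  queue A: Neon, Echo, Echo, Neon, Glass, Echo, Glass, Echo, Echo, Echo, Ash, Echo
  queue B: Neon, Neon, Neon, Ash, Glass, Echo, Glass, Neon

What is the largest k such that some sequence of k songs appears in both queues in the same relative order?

5

Pick Neon (queue A #1, queue B #2), Neon (queue A #4, queue B #3), Glass (queue A #5, queue B #5), Echo (queue A #6, queue B #6), Glass (queue A #7, queue B #7); all 5 songs appear in both, in order, and the DP table's final entry dp[12][8] is also 5, so no common subsequence is longer.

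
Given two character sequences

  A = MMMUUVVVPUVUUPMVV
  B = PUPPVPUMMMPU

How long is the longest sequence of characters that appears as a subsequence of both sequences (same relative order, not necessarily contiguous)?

5

Taking M (A #1, B #8); then M (A #2, B #9); then M (A #3, B #10); then P (A #9, B #11); then U (A #13, B #12) gives a common subsequence of length 5. dp[17][12] = 5 confirms this is the maximum.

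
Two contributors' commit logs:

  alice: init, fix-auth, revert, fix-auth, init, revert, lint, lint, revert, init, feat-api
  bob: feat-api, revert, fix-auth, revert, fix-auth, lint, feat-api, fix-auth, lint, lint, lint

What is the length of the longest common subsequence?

Taking fix-auth at alice[2]=bob[3], then revert at alice[3]=bob[4], then fix-auth at alice[4]=bob[8], then lint at alice[7]=bob[10], then lint at alice[8]=bob[11] gives a common subsequence of length 5. Since dp[11][11] = 5, nothing longer is possible.

5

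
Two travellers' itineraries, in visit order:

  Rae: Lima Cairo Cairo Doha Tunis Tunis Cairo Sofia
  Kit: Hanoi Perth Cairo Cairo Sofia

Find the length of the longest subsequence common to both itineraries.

3

Match Cairo at Rae[3]=Kit[3], Cairo at Rae[7]=Kit[4], Sofia at Rae[8]=Kit[5] — 3 stops in the same relative order in both. The LCS DP gives dp[8][5] = 3, so this is optimal.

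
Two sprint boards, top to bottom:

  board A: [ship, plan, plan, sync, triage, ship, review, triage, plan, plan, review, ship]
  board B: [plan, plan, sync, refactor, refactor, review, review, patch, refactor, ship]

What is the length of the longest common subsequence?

Pick plan at board A[2]=board B[1], plan at board A[3]=board B[2], sync at board A[4]=board B[3], review at board A[7]=board B[6], review at board A[11]=board B[7], ship at board A[12]=board B[10]; all 6 tasks appear in both, in order. The LCS DP gives dp[12][10] = 6, so this is optimal.

6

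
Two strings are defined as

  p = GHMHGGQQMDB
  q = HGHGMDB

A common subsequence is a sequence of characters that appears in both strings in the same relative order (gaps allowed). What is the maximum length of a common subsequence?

6

Let dp[i][j] be the LCS length of the first i characters of p and the first j characters of q. dp[i][j] = dp[i-1][j-1]+1 when the i-th and j-th characters match, else max(dp[i-1][j], dp[i][j-1]).
    ·  H  G  H  G  M  D  B
 ·  0  0  0  0  0  0  0  0
 G  0  0  1  1  1  1  1  1
 H  0  1  1  2  2  2  2  2
 M  0  1  1  2  2  3  3  3
 H  0  1  1  2  2  3  3  3
 G  0  1  2  2  3  3  3  3
 G  0  1  2  2  3  3  3  3
 Q  0  1  2  2  3  3  3  3
 Q  0  1  2  2  3  3  3  3
 M  0  1  2  2  3  4  4  4
 D  0  1  2  2  3  4  5  5
 B  0  1  2  2  3  4  5  6
dp[11][7] = 6. One LCS (by backtracking along matches): GHGMDB.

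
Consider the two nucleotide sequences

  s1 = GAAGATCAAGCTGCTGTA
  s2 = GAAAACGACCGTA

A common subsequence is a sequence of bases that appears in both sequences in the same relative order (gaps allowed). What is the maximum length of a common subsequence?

One common subsequence of length 11: G [1,1] → A [2,3] → A [3,4] → A [5,5] → C [7,6] → A [9,8] → C [11,9] → C [14,10] → G [16,11] → T [17,12] → A [18,13], and the DP table's final entry dp[18][13] is also 11, so no common subsequence is longer.

11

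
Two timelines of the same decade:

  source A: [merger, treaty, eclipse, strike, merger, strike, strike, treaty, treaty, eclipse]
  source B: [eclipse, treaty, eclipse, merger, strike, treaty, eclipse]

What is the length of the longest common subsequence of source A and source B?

Match treaty (source A #2, source B #2); then eclipse (source A #3, source B #3); then merger (source A #5, source B #4); then strike (source A #7, source B #5); then treaty (source A #9, source B #6); then eclipse (source A #10, source B #7) — 6 events in the same relative order in both. The LCS DP gives dp[10][7] = 6, so this is optimal.

6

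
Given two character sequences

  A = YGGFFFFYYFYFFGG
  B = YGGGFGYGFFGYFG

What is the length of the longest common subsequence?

9

One common subsequence of length 9: Y at A[1]=B[1] → G at A[2]=B[3] → G at A[3]=B[4] → F at A[4]=B[5] → F at A[5]=B[9] → F at A[6]=B[10] → Y at A[11]=B[12] → F at A[13]=B[13] → G at A[15]=B[14], and the DP table's final entry dp[15][14] is also 9, so no common subsequence is longer.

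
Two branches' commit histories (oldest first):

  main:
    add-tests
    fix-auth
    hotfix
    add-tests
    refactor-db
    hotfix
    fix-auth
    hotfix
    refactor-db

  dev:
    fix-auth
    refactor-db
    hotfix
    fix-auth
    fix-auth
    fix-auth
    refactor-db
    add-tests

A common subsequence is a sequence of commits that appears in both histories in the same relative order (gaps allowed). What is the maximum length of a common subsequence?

5

Taking fix-auth [2,1], refactor-db [5,2], hotfix [6,3], fix-auth [7,6], refactor-db [9,7] gives a common subsequence of length 5. The LCS DP gives dp[9][8] = 5, so this is optimal.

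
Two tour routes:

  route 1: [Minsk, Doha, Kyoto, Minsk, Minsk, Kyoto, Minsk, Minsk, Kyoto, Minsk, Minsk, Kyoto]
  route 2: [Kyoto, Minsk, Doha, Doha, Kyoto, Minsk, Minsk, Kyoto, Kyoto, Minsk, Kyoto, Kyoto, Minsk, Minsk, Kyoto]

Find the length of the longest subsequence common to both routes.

11

Match Minsk (route 1 #1, route 2 #2) → Doha (route 1 #2, route 2 #4) → Kyoto (route 1 #3, route 2 #5) → Minsk (route 1 #4, route 2 #6) → Minsk (route 1 #5, route 2 #7) → Kyoto (route 1 #6, route 2 #9) → Minsk (route 1 #7, route 2 #10) → Kyoto (route 1 #9, route 2 #12) → Minsk (route 1 #10, route 2 #13) → Minsk (route 1 #11, route 2 #14) → Kyoto (route 1 #12, route 2 #15) — 11 stops in the same relative order in both, and the DP table's final entry dp[12][15] is also 11, so no common subsequence is longer.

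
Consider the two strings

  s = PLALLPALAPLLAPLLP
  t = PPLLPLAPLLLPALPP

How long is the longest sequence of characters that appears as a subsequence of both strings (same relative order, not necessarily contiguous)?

12

Match P at s[1]=t[2], L at s[4]=t[3], L at s[5]=t[4], P at s[6]=t[5], L at s[8]=t[6], A at s[9]=t[7], P at s[10]=t[8], L at s[11]=t[10], L at s[12]=t[11], A at s[13]=t[13], P at s[14]=t[15], P at s[17]=t[16] — 12 characters in the same relative order in both. dp[17][16] = 12 confirms this is the maximum.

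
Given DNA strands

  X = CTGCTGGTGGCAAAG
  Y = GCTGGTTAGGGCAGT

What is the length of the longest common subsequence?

Taking G (X #3, Y #1); then C (X #4, Y #2); then T (X #5, Y #3); then G (X #6, Y #4); then G (X #7, Y #5); then T (X #8, Y #7); then G (X #9, Y #10); then G (X #10, Y #11); then C (X #11, Y #12); then A (X #14, Y #13); then G (X #15, Y #14) gives a common subsequence of length 11. Since dp[15][15] = 11, nothing longer is possible.

11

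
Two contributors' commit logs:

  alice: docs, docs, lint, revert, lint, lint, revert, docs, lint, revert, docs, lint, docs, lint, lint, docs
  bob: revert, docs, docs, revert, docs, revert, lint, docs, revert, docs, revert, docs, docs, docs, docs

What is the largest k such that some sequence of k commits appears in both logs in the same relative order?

Pick docs [1,3], then docs [2,5], then revert [4,6], then lint [5,7], then revert [7,9], then docs [8,10], then revert [10,11], then docs [11,13], then docs [13,14], then docs [16,15]; all 10 commits appear in both, in order. The LCS DP gives dp[16][15] = 10, so this is optimal.

10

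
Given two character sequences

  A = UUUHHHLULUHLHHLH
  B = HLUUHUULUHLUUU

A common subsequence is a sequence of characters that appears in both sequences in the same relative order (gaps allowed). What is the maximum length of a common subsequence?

One common subsequence of length 8: U [1,3] → U [2,4] → U [3,6] → U [8,7] → L [9,8] → U [10,9] → H [11,10] → L [12,11]. Since dp[16][14] = 8, nothing longer is possible.

8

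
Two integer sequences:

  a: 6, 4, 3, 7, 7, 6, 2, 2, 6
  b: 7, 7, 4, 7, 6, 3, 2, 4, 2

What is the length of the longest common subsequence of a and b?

5

Let dp[i][j] be the LCS length of the first i values of a and the first j values of b. dp[i][j] = dp[i-1][j-1]+1 when the i-th and j-th values match, else max(dp[i-1][j], dp[i][j-1]).
    ·  7  7  4  7  6  3  2  4  2
 ·  0  0  0  0  0  0  0  0  0  0
 6  0  0  0  0  0  1  1  1  1  1
 4  0  0  0  1  1  1  1  1  2  2
 3  0  0  0  1  1  1  2  2  2  2
 7  0  1  1  1  2  2  2  2  2  2
 7  0  1  2  2  2  2  2  2  2  2
 6  0  1  2  2  2  3  3  3  3  3
 2  0  1  2  2  2  3  3  4  4  4
 2  0  1  2  2  2  3  3  4  4  5
 6  0  1  2  2  2  3  3  4  4  5
dp[9][9] = 5. One LCS (by backtracking along matches): 4, 7, 6, 2, 2.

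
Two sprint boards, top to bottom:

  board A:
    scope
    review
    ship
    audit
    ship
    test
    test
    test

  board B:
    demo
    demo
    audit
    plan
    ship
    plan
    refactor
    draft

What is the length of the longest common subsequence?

One common subsequence of length 2: audit at board A[4]=board B[3], ship at board A[5]=board B[5]. dp[8][8] = 2 confirms this is the maximum.

2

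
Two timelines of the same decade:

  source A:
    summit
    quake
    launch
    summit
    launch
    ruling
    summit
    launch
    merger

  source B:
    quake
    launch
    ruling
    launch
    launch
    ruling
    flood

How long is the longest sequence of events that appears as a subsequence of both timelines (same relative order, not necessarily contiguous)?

4

Pick quake (source A #2, source B #1); then launch (source A #3, source B #4); then launch (source A #5, source B #5); then ruling (source A #6, source B #6); all 4 events appear in both, in order. dp[9][7] = 4 confirms this is the maximum.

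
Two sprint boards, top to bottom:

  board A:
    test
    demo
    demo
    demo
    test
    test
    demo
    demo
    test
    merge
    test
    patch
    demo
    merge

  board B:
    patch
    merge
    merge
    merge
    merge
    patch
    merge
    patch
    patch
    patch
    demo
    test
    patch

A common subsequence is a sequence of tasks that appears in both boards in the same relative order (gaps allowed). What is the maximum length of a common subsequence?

One common subsequence of length 3: demo (board A #8, board B #11) → test (board A #11, board B #12) → patch (board A #12, board B #13), and the DP table's final entry dp[14][13] is also 3, so no common subsequence is longer.

3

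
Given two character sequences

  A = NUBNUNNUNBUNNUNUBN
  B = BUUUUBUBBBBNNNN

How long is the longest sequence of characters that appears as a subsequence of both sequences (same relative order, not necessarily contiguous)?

9

Pick U (A #2, B #3); then U (A #5, B #4); then U (A #8, B #5); then B (A #10, B #6); then U (A #11, B #7); then N (A #12, B #12); then N (A #13, B #13); then N (A #15, B #14); then N (A #18, B #15); all 9 characters appear in both, in order. The LCS DP gives dp[18][15] = 9, so this is optimal.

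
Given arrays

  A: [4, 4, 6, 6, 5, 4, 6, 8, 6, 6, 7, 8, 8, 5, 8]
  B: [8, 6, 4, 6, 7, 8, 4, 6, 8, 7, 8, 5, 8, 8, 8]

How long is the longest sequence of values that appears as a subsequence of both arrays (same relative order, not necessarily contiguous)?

Taking 4 (A #2, B #3); then 6 (A #3, B #4); then 4 (A #6, B #7); then 6 (A #7, B #8); then 8 (A #8, B #9); then 7 (A #11, B #10); then 8 (A #12, B #13); then 8 (A #13, B #14); then 8 (A #15, B #15) gives a common subsequence of length 9. The LCS DP gives dp[15][15] = 9, so this is optimal.

9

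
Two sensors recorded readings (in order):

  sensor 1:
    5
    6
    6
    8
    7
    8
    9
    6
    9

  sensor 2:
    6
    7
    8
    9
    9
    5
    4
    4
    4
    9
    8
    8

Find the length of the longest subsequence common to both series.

One common subsequence of length 5: 6 [3,1] → 7 [5,2] → 8 [6,3] → 9 [7,5] → 9 [9,10]. Since dp[9][12] = 5, nothing longer is possible.

5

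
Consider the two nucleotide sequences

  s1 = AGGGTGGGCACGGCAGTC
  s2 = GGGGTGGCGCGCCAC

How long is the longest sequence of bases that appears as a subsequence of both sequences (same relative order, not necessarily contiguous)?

12

Match G at s1[2]=s2[2], then G at s1[3]=s2[3], then G at s1[4]=s2[4], then T at s1[5]=s2[5], then G at s1[6]=s2[6], then G at s1[7]=s2[7], then G at s1[8]=s2[9], then C at s1[9]=s2[10], then C at s1[11]=s2[12], then C at s1[14]=s2[13], then A at s1[15]=s2[14], then C at s1[18]=s2[15] — 12 bases in the same relative order in both. The LCS DP gives dp[18][15] = 12, so this is optimal.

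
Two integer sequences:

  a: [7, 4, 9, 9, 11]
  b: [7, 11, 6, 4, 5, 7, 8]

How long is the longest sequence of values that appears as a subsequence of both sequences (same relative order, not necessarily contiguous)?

Match 7 at a[1]=b[1], 4 at a[2]=b[4] — 2 values in the same relative order in both. dp[5][7] = 2 confirms this is the maximum.

2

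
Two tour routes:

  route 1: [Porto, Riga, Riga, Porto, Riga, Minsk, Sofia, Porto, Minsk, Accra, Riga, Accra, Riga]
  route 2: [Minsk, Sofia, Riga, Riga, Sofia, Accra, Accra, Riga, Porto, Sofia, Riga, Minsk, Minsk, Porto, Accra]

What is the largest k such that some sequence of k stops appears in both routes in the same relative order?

7

Match Riga (route 1 #2, route 2 #4) → Riga (route 1 #3, route 2 #8) → Porto (route 1 #4, route 2 #9) → Riga (route 1 #5, route 2 #11) → Minsk (route 1 #6, route 2 #13) → Porto (route 1 #8, route 2 #14) → Accra (route 1 #12, route 2 #15) — 7 stops in the same relative order in both. dp[13][15] = 7 confirms this is the maximum.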